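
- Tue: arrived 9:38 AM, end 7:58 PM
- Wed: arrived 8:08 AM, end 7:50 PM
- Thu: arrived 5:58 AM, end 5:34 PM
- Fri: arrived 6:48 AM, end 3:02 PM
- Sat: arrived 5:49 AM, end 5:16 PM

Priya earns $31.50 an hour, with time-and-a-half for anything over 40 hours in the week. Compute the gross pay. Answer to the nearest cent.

$1889.21

Tue: 9:38 AM–7:58 PM = 10 h 20 min
Wed: 8:08 AM–7:50 PM = 11 h 42 min
Thu: 5:58 AM–5:34 PM = 11 h 36 min
Fri: 6:48 AM–3:02 PM = 8 h 14 min
Sat: 5:49 AM–5:16 PM = 11 h 27 min
Total worked: 53 h 19 min = 3199 min.
Regular 40 h 0 min = 2400 min at $31.50/h; overtime 13 h 19 min = 799 min at $47.25/h.
Pay = (2400 × $31.50 + 799 × $47.25) ÷ 60 = $1889.21.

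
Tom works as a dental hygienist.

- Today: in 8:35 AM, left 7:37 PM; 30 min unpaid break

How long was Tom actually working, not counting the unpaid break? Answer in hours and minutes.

Today: 8:35 AM–7:37 PM = 11 h 2 min; less 30 min break → 10 h 32 min

10 h 32 min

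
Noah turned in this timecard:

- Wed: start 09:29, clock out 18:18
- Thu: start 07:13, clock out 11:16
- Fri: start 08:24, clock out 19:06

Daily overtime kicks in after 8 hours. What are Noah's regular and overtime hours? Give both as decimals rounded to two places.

Wed: 09:29–18:18 = 8 h 49 min
Thu: 07:13–11:16 = 4 h 3 min
Fri: 08:24–19:06 = 10 h 42 min
Wed reg 8 h 0 min / OT 0 h 49 min; Thu reg 4 h 3 min / OT 0 h 0 min; Fri reg 8 h 0 min / OT 2 h 42 min.
Totals: regular 20 h 3 min, overtime 3 h 31 min.

Regular 20.05 hours, overtime 3.52 hours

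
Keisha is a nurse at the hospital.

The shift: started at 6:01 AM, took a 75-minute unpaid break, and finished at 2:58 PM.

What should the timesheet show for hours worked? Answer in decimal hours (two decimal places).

7.70 hours

The shift: 6:01 AM–2:58 PM = 8 h 57 min; less 75 min break → 7 h 42 min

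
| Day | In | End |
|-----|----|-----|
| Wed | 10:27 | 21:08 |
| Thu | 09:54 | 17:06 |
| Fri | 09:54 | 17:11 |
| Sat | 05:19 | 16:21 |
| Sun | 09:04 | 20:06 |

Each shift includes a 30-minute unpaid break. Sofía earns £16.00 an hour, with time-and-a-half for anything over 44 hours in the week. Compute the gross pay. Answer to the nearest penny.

£721.60

Wed: 10:27–21:08 = 10 h 41 min; less 30 min break → 10 h 11 min
Thu: 09:54–17:06 = 7 h 12 min; less 30 min break → 6 h 42 min
Fri: 09:54–17:11 = 7 h 17 min; less 30 min break → 6 h 47 min
Sat: 05:19–16:21 = 11 h 2 min; less 30 min break → 10 h 32 min
Sun: 09:04–20:06 = 11 h 2 min; less 30 min break → 10 h 32 min
Total worked: 44 h 44 min = 2684 min.
Regular 44 h 0 min = 2640 min at £16.00/h; overtime 0 h 44 min = 44 min at £24.00/h.
Pay = (2640 × £16.00 + 44 × £24.00) ÷ 60 = £721.60.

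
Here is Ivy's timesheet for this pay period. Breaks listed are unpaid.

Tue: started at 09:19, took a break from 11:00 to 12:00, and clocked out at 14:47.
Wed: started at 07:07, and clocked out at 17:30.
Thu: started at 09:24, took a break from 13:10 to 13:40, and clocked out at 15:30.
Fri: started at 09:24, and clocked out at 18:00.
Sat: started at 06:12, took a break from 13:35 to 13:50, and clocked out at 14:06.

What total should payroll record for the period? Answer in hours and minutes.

36 h 42 min

Tue: 09:19–14:47 = 5 h 28 min; less 60 min break → 4 h 28 min
Wed: 07:07–17:30 = 10 h 23 min
Thu: 09:24–15:30 = 6 h 6 min; less 30 min break → 5 h 36 min
Fri: 09:24–18:00 = 8 h 36 min
Sat: 06:12–14:06 = 7 h 54 min; less 15 min break → 7 h 39 min
Total: 4 h 28 min + 10 h 23 min + 5 h 36 min + 8 h 36 min + 7 h 39 min = 36 h 42 min.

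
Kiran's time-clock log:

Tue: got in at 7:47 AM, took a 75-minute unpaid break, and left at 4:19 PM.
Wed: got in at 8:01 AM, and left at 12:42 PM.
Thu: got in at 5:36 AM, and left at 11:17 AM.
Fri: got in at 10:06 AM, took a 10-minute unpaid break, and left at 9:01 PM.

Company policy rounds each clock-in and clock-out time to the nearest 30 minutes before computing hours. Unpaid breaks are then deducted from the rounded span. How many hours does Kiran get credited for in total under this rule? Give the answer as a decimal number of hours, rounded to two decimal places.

Tue: in 7:47 AM→8:00 AM, out 4:19 PM→4:30 PM; 8 h 30 min − 75 min = 7 h 15 min
Wed: in 8:01 AM→8:00 AM, out 12:42 PM→12:30 PM; 4 h 30 min
Thu: in 5:36 AM→5:30 AM, out 11:17 AM→11:30 AM; 6 h 0 min
Fri: in 10:06 AM→10:00 AM, out 9:01 PM→9:00 PM; 11 h 0 min − 10 min = 10 h 50 min
Total credited: 28 h 35 min.

28.58 hours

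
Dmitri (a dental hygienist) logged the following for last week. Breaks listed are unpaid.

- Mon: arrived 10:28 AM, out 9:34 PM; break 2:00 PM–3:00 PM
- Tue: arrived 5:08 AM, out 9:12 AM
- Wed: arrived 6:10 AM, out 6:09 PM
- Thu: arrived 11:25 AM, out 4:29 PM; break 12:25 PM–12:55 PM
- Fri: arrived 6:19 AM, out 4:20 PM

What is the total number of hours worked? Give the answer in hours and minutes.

Mon: 10:28 AM–9:34 PM = 11 h 6 min; less 60 min break → 10 h 6 min
Tue: 5:08 AM–9:12 AM = 4 h 4 min
Wed: 6:10 AM–6:09 PM = 11 h 59 min
Thu: 11:25 AM–4:29 PM = 5 h 4 min; less 30 min break → 4 h 34 min
Fri: 6:19 AM–4:20 PM = 10 h 1 min
Total: 10 h 6 min + 4 h 4 min + 11 h 59 min + 4 h 34 min + 10 h 1 min = 40 h 44 min.

40 h 44 min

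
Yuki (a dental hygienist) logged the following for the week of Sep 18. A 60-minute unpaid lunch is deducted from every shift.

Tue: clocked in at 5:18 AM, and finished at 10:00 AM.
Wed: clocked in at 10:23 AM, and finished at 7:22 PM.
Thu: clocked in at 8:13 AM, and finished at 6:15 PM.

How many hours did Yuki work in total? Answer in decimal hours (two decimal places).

Tue: 5:18 AM–10:00 AM = 4 h 42 min; less 60 min break → 3 h 42 min
Wed: 10:23 AM–7:22 PM = 8 h 59 min; less 60 min break → 7 h 59 min
Thu: 8:13 AM–6:15 PM = 10 h 2 min; less 60 min break → 9 h 2 min
Total: 3 h 42 min + 7 h 59 min + 9 h 2 min = 20 h 43 min.

20.72 hours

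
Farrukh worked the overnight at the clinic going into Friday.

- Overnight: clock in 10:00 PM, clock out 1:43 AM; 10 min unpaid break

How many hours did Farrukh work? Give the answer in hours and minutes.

3 h 33 min

Overnight: 10:00 PM → midnight = 2 h 0 min; midnight → 1:43 AM = 1 h 43 min; span 3 h 43 min; less 10 min break → 3 h 33 min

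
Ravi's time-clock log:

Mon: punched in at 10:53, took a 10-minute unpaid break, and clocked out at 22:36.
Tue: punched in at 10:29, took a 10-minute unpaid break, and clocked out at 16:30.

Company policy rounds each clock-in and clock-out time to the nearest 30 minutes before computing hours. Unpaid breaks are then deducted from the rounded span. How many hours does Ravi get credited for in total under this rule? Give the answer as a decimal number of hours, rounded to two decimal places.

17.17 hours

Mon: in 10:53→11:00, out 22:36→22:30; 11 h 30 min − 10 min = 11 h 20 min
Tue: in 10:29→10:30, out 16:30→16:30; 6 h 0 min − 10 min = 5 h 50 min
Total credited: 17 h 10 min.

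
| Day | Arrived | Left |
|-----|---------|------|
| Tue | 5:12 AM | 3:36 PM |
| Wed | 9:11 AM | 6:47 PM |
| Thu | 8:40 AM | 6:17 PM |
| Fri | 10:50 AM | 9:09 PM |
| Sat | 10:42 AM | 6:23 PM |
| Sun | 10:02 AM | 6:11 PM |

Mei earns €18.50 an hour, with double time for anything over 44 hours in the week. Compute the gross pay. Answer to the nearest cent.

€1249.37

Tue: 5:12 AM–3:36 PM = 10 h 24 min
Wed: 9:11 AM–6:47 PM = 9 h 36 min
Thu: 8:40 AM–6:17 PM = 9 h 37 min
Fri: 10:50 AM–9:09 PM = 10 h 19 min
Sat: 10:42 AM–6:23 PM = 7 h 41 min
Sun: 10:02 AM–6:11 PM = 8 h 9 min
Total worked: 55 h 46 min = 3346 min.
Regular 44 h 0 min = 2640 min at €18.50/h; overtime 11 h 46 min = 706 min at €37.00/h.
Pay = (2640 × €18.50 + 706 × €37.00) ÷ 60 = €1249.37.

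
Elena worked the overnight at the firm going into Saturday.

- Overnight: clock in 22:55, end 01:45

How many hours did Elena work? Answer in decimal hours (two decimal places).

2.83 hours

Overnight: 22:55 → midnight = 1 h 5 min; midnight → 01:45 = 1 h 45 min; span 2 h 50 min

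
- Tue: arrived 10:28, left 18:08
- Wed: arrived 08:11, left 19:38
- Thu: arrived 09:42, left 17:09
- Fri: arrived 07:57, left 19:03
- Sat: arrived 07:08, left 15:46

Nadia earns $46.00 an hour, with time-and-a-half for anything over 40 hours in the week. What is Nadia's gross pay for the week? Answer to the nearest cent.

$2274.70

Tue: 10:28–18:08 = 7 h 40 min
Wed: 08:11–19:38 = 11 h 27 min
Thu: 09:42–17:09 = 7 h 27 min
Fri: 07:57–19:03 = 11 h 6 min
Sat: 07:08–15:46 = 8 h 38 min
Total worked: 46 h 18 min = 2778 min.
Regular 40 h 0 min = 2400 min at $46.00/h; overtime 6 h 18 min = 378 min at $69.00/h.
Pay = (2400 × $46.00 + 378 × $69.00) ÷ 60 = $2274.70.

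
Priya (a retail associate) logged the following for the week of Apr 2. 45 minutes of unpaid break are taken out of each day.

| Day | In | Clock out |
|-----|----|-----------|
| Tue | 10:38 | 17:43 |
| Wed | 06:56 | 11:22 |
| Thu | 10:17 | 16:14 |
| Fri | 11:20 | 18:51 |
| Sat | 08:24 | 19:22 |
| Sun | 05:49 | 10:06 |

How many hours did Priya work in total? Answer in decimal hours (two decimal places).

Tue: 10:38–17:43 = 7 h 5 min; less 45 min break → 6 h 20 min
Wed: 06:56–11:22 = 4 h 26 min; less 45 min break → 3 h 41 min
Thu: 10:17–16:14 = 5 h 57 min; less 45 min break → 5 h 12 min
Fri: 11:20–18:51 = 7 h 31 min; less 45 min break → 6 h 46 min
Sat: 08:24–19:22 = 10 h 58 min; less 45 min break → 10 h 13 min
Sun: 05:49–10:06 = 4 h 17 min; less 45 min break → 3 h 32 min
Total: 6 h 20 min + 3 h 41 min + 5 h 12 min + 6 h 46 min + 10 h 13 min + 3 h 32 min = 35 h 44 min.

35.73 hours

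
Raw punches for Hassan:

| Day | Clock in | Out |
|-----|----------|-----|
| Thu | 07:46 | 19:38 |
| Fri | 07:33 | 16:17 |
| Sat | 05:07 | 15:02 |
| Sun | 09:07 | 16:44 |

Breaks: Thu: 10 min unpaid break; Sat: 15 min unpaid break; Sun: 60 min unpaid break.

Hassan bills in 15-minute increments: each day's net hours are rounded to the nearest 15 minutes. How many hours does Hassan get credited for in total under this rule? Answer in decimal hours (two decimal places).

Thu: 07:46–19:38 = 11 h 52 min − 10 min = 11 h 42 min → rounds to 11 h 45 min
Fri: 07:33–16:17 = 8 h 44 min → rounds to 8 h 45 min
Sat: 05:07–15:02 = 9 h 55 min − 15 min = 9 h 40 min → rounds to 9 h 45 min
Sun: 09:07–16:44 = 7 h 37 min − 60 min = 6 h 37 min → rounds to 6 h 30 min
Total credited: 36 h 45 min.

36.75 hours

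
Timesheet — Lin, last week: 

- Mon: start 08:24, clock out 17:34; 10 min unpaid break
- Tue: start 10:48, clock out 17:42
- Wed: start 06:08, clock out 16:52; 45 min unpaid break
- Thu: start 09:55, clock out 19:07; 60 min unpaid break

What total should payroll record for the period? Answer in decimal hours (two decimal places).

34.08 hours

Mon: 08:24–17:34 = 9 h 10 min; less 10 min break → 9 h 0 min
Tue: 10:48–17:42 = 6 h 54 min
Wed: 06:08–16:52 = 10 h 44 min; less 45 min break → 9 h 59 min
Thu: 09:55–19:07 = 9 h 12 min; less 60 min break → 8 h 12 min
Total: 9 h 0 min + 6 h 54 min + 9 h 59 min + 8 h 12 min = 34 h 5 min.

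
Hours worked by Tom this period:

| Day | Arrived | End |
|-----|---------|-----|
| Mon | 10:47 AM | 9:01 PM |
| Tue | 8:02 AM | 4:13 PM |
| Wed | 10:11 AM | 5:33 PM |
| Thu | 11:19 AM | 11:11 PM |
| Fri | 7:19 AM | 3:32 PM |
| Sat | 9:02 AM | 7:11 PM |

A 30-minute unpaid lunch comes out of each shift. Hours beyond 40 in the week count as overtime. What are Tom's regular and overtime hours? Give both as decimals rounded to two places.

Regular 40.00 hours, overtime 13.02 hours

Mon: 10:47 AM–9:01 PM = 10 h 14 min; less 30 min break → 9 h 44 min
Tue: 8:02 AM–4:13 PM = 8 h 11 min; less 30 min break → 7 h 41 min
Wed: 10:11 AM–5:33 PM = 7 h 22 min; less 30 min break → 6 h 52 min
Thu: 11:19 AM–11:11 PM = 11 h 52 min; less 30 min break → 11 h 22 min
Fri: 7:19 AM–3:32 PM = 8 h 13 min; less 30 min break → 7 h 43 min
Sat: 9:02 AM–7:11 PM = 10 h 9 min; less 30 min break → 9 h 39 min
Total worked: 53 h 1 min = 53.02 h.
Threshold 40 h → overtime 13 h 1 min, regular 40 h 0 min.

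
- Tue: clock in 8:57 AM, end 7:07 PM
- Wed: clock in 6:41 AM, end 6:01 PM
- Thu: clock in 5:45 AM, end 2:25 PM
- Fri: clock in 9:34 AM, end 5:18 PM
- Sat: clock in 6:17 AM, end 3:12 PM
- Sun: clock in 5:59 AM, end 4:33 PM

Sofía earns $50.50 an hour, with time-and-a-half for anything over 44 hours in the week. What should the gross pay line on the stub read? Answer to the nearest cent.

$3235.79

Tue: 8:57 AM–7:07 PM = 10 h 10 min
Wed: 6:41 AM–6:01 PM = 11 h 20 min
Thu: 5:45 AM–2:25 PM = 8 h 40 min
Fri: 9:34 AM–5:18 PM = 7 h 44 min
Sat: 6:17 AM–3:12 PM = 8 h 55 min
Sun: 5:59 AM–4:33 PM = 10 h 34 min
Total worked: 57 h 23 min = 3443 min.
Regular 44 h 0 min = 2640 min at $50.50/h; overtime 13 h 23 min = 803 min at $75.75/h.
Pay = (2640 × $50.50 + 803 × $75.75) ÷ 60 = $3235.79.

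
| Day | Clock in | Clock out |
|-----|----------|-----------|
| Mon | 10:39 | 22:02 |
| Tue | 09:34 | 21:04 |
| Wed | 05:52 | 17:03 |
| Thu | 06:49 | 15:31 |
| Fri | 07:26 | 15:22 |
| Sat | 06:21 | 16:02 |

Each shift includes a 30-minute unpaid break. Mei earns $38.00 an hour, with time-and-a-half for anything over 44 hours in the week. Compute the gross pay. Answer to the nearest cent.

Mon: 10:39–22:02 = 11 h 23 min; less 30 min break → 10 h 53 min
Tue: 09:34–21:04 = 11 h 30 min; less 30 min break → 11 h 0 min
Wed: 05:52–17:03 = 11 h 11 min; less 30 min break → 10 h 41 min
Thu: 06:49–15:31 = 8 h 42 min; less 30 min break → 8 h 12 min
Fri: 07:26–15:22 = 7 h 56 min; less 30 min break → 7 h 26 min
Sat: 06:21–16:02 = 9 h 41 min; less 30 min break → 9 h 11 min
Total worked: 57 h 23 min = 3443 min.
Regular 44 h 0 min = 2640 min at $38.00/h; overtime 13 h 23 min = 803 min at $57.00/h.
Pay = (2640 × $38.00 + 803 × $57.00) ÷ 60 = $2434.85.

$2434.85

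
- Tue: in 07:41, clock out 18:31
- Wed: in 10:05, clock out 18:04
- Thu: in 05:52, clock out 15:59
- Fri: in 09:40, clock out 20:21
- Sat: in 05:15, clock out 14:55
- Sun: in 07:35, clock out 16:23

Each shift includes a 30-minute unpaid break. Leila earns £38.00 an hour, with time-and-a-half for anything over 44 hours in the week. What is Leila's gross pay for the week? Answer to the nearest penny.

£2303.75

Tue: 07:41–18:31 = 10 h 50 min; less 30 min break → 10 h 20 min
Wed: 10:05–18:04 = 7 h 59 min; less 30 min break → 7 h 29 min
Thu: 05:52–15:59 = 10 h 7 min; less 30 min break → 9 h 37 min
Fri: 09:40–20:21 = 10 h 41 min; less 30 min break → 10 h 11 min
Sat: 05:15–14:55 = 9 h 40 min; less 30 min break → 9 h 10 min
Sun: 07:35–16:23 = 8 h 48 min; less 30 min break → 8 h 18 min
Total worked: 55 h 5 min = 3305 min.
Regular 44 h 0 min = 2640 min at £38.00/h; overtime 11 h 5 min = 665 min at £57.00/h.
Pay = (2640 × £38.00 + 665 × £57.00) ÷ 60 = £2303.75.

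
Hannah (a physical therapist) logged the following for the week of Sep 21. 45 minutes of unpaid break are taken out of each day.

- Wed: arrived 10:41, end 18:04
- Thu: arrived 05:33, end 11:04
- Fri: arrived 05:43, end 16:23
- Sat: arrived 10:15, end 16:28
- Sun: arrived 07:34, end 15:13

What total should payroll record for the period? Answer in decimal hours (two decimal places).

Wed: 10:41–18:04 = 7 h 23 min; less 45 min break → 6 h 38 min
Thu: 05:33–11:04 = 5 h 31 min; less 45 min break → 4 h 46 min
Fri: 05:43–16:23 = 10 h 40 min; less 45 min break → 9 h 55 min
Sat: 10:15–16:28 = 6 h 13 min; less 45 min break → 5 h 28 min
Sun: 07:34–15:13 = 7 h 39 min; less 45 min break → 6 h 54 min
Total: 6 h 38 min + 4 h 46 min + 9 h 55 min + 5 h 28 min + 6 h 54 min = 33 h 41 min.

33.68 hours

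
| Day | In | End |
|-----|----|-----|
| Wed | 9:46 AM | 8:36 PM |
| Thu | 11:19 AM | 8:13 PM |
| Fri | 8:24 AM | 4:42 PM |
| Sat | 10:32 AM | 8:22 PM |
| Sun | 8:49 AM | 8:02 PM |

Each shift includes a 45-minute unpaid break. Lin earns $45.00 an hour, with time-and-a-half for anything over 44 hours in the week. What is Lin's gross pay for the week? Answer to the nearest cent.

Wed: 9:46 AM–8:36 PM = 10 h 50 min; less 45 min break → 10 h 5 min
Thu: 11:19 AM–8:13 PM = 8 h 54 min; less 45 min break → 8 h 9 min
Fri: 8:24 AM–4:42 PM = 8 h 18 min; less 45 min break → 7 h 33 min
Sat: 10:32 AM–8:22 PM = 9 h 50 min; less 45 min break → 9 h 5 min
Sun: 8:49 AM–8:02 PM = 11 h 13 min; less 45 min break → 10 h 28 min
Total worked: 45 h 20 min = 2720 min.
Regular 44 h 0 min = 2640 min at $45.00/h; overtime 1 h 20 min = 80 min at $67.50/h.
Pay = (2640 × $45.00 + 80 × $67.50) ÷ 60 = $2070.00.

$2070.00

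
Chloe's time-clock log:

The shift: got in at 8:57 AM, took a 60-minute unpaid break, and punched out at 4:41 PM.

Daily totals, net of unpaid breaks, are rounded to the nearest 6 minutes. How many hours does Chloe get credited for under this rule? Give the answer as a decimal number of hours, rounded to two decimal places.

The shift: 8:57 AM–4:41 PM = 7 h 44 min − 60 min = 6 h 44 min → rounds to 6 h 42 min

6.70 hours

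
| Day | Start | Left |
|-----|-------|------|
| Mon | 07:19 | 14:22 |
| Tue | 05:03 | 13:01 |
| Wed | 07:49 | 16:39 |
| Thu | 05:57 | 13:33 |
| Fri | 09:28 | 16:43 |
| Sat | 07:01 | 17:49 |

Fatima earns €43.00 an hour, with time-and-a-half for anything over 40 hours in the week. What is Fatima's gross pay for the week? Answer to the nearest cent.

Mon: 07:19–14:22 = 7 h 3 min
Tue: 05:03–13:01 = 7 h 58 min
Wed: 07:49–16:39 = 8 h 50 min
Thu: 05:57–13:33 = 7 h 36 min
Fri: 09:28–16:43 = 7 h 15 min
Sat: 07:01–17:49 = 10 h 48 min
Total worked: 49 h 30 min = 2970 min.
Regular 40 h 0 min = 2400 min at €43.00/h; overtime 9 h 30 min = 570 min at €64.50/h.
Pay = (2400 × €43.00 + 570 × €64.50) ÷ 60 = €2332.75.

€2332.75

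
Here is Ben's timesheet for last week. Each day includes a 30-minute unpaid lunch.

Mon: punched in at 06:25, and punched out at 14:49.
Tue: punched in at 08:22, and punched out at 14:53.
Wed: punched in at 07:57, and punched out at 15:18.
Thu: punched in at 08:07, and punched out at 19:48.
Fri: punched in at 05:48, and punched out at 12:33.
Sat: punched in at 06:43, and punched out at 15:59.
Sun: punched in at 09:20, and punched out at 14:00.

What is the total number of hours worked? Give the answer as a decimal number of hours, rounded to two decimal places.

Mon: 06:25–14:49 = 8 h 24 min; less 30 min break → 7 h 54 min
Tue: 08:22–14:53 = 6 h 31 min; less 30 min break → 6 h 1 min
Wed: 07:57–15:18 = 7 h 21 min; less 30 min break → 6 h 51 min
Thu: 08:07–19:48 = 11 h 41 min; less 30 min break → 11 h 11 min
Fri: 05:48–12:33 = 6 h 45 min; less 30 min break → 6 h 15 min
Sat: 06:43–15:59 = 9 h 16 min; less 30 min break → 8 h 46 min
Sun: 09:20–14:00 = 4 h 40 min; less 30 min break → 4 h 10 min
Total: 7 h 54 min + 6 h 1 min + 6 h 51 min + 11 h 11 min + 6 h 15 min + 8 h 46 min + 4 h 10 min = 51 h 8 min.

51.13 hours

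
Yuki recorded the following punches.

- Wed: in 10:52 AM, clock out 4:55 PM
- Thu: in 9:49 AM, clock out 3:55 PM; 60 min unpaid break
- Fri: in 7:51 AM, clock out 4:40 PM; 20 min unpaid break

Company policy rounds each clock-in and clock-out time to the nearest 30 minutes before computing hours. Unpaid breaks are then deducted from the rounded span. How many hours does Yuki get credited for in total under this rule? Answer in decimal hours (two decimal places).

19.17 hours

Wed: in 10:52 AM→11:00 AM, out 4:55 PM→5:00 PM; 6 h 0 min
Thu: in 9:49 AM→10:00 AM, out 3:55 PM→4:00 PM; 6 h 0 min − 60 min = 5 h 0 min
Fri: in 7:51 AM→8:00 AM, out 4:40 PM→4:30 PM; 8 h 30 min − 20 min = 8 h 10 min
Total credited: 19 h 10 min.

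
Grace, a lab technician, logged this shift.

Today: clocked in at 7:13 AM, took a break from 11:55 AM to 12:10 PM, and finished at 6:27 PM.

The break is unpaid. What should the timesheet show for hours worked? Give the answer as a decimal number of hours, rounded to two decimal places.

Today: 7:13 AM–6:27 PM = 11 h 14 min; less 15 min break → 10 h 59 min

10.98 hours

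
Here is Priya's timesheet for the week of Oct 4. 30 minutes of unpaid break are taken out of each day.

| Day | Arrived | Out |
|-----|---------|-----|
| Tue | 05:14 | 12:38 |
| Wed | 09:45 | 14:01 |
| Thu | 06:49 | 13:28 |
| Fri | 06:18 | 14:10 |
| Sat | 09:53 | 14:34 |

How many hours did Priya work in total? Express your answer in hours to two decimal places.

Tue: 05:14–12:38 = 7 h 24 min; less 30 min break → 6 h 54 min
Wed: 09:45–14:01 = 4 h 16 min; less 30 min break → 3 h 46 min
Thu: 06:49–13:28 = 6 h 39 min; less 30 min break → 6 h 9 min
Fri: 06:18–14:10 = 7 h 52 min; less 30 min break → 7 h 22 min
Sat: 09:53–14:34 = 4 h 41 min; less 30 min break → 4 h 11 min
Total: 6 h 54 min + 3 h 46 min + 6 h 9 min + 7 h 22 min + 4 h 11 min = 28 h 22 min.

28.37 hours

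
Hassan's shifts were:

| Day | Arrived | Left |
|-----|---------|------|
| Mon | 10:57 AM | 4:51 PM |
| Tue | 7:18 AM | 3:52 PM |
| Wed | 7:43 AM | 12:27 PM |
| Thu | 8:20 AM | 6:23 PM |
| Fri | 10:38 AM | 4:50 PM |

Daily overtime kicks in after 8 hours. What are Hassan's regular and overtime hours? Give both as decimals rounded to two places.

Mon: 10:57 AM–4:51 PM = 5 h 54 min
Tue: 7:18 AM–3:52 PM = 8 h 34 min
Wed: 7:43 AM–12:27 PM = 4 h 44 min
Thu: 8:20 AM–6:23 PM = 10 h 3 min
Fri: 10:38 AM–4:50 PM = 6 h 12 min
Mon reg 5 h 54 min / OT 0 h 0 min; Tue reg 8 h 0 min / OT 0 h 34 min; Wed reg 4 h 44 min / OT 0 h 0 min; Thu reg 8 h 0 min / OT 2 h 3 min; Fri reg 6 h 12 min / OT 0 h 0 min.
Totals: regular 32 h 50 min, overtime 2 h 37 min.

Regular 32.83 hours, overtime 2.62 hours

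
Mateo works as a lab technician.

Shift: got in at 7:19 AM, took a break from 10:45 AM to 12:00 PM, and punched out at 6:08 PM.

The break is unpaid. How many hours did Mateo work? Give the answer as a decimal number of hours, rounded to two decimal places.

Shift: 7:19 AM–6:08 PM = 10 h 49 min; less 75 min break → 9 h 34 min

9.57 hours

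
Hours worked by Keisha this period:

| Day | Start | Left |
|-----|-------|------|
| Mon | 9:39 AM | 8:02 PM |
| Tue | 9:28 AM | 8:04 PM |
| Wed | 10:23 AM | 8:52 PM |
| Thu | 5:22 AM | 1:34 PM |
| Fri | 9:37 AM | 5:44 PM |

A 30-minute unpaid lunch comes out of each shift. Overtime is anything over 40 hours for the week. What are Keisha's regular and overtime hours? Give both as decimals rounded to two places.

Regular 40.00 hours, overtime 5.28 hours

Mon: 9:39 AM–8:02 PM = 10 h 23 min; less 30 min break → 9 h 53 min
Tue: 9:28 AM–8:04 PM = 10 h 36 min; less 30 min break → 10 h 6 min
Wed: 10:23 AM–8:52 PM = 10 h 29 min; less 30 min break → 9 h 59 min
Thu: 5:22 AM–1:34 PM = 8 h 12 min; less 30 min break → 7 h 42 min
Fri: 9:37 AM–5:44 PM = 8 h 7 min; less 30 min break → 7 h 37 min
Total worked: 45 h 17 min = 45.28 h.
Threshold 40 h → overtime 5 h 17 min, regular 40 h 0 min.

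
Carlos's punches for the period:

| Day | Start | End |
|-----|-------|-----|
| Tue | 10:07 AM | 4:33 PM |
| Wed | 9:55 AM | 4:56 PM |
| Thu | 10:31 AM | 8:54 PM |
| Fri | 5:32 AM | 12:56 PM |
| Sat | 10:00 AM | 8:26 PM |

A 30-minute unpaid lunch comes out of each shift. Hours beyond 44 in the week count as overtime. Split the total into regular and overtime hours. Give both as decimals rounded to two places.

Regular 39.17 hours, overtime 0.00 hours

Tue: 10:07 AM–4:33 PM = 6 h 26 min; less 30 min break → 5 h 56 min
Wed: 9:55 AM–4:56 PM = 7 h 1 min; less 30 min break → 6 h 31 min
Thu: 10:31 AM–8:54 PM = 10 h 23 min; less 30 min break → 9 h 53 min
Fri: 5:32 AM–12:56 PM = 7 h 24 min; less 30 min break → 6 h 54 min
Sat: 10:00 AM–8:26 PM = 10 h 26 min; less 30 min break → 9 h 56 min
Total worked: 39 h 10 min = 39.17 h.
Threshold 44 h → overtime 0 h 0 min, regular 39 h 10 min.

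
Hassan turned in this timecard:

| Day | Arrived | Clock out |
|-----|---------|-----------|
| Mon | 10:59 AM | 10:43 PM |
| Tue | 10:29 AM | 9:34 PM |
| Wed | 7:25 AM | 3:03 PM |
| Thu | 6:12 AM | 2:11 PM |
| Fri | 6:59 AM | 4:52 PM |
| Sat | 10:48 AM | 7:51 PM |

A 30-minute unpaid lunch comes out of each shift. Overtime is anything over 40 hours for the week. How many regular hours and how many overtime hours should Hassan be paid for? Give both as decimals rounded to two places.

Mon: 10:59 AM–10:43 PM = 11 h 44 min; less 30 min break → 11 h 14 min
Tue: 10:29 AM–9:34 PM = 11 h 5 min; less 30 min break → 10 h 35 min
Wed: 7:25 AM–3:03 PM = 7 h 38 min; less 30 min break → 7 h 8 min
Thu: 6:12 AM–2:11 PM = 7 h 59 min; less 30 min break → 7 h 29 min
Fri: 6:59 AM–4:52 PM = 9 h 53 min; less 30 min break → 9 h 23 min
Sat: 10:48 AM–7:51 PM = 9 h 3 min; less 30 min break → 8 h 33 min
Total worked: 54 h 22 min = 54.37 h.
Threshold 40 h → overtime 14 h 22 min, regular 40 h 0 min.

Regular 40.00 hours, overtime 14.37 hours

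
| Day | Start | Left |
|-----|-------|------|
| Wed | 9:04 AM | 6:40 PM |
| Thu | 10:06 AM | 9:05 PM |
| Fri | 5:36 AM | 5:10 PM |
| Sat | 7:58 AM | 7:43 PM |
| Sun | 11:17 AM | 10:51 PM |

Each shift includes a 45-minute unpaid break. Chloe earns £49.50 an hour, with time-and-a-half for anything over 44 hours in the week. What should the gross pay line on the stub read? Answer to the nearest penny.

£2750.96

Wed: 9:04 AM–6:40 PM = 9 h 36 min; less 45 min break → 8 h 51 min
Thu: 10:06 AM–9:05 PM = 10 h 59 min; less 45 min break → 10 h 14 min
Fri: 5:36 AM–5:10 PM = 11 h 34 min; less 45 min break → 10 h 49 min
Sat: 7:58 AM–7:43 PM = 11 h 45 min; less 45 min break → 11 h 0 min
Sun: 11:17 AM–10:51 PM = 11 h 34 min; less 45 min break → 10 h 49 min
Total worked: 51 h 43 min = 3103 min.
Regular 44 h 0 min = 2640 min at £49.50/h; overtime 7 h 43 min = 463 min at £74.25/h.
Pay = (2640 × £49.50 + 463 × £74.25) ÷ 60 = £2750.96.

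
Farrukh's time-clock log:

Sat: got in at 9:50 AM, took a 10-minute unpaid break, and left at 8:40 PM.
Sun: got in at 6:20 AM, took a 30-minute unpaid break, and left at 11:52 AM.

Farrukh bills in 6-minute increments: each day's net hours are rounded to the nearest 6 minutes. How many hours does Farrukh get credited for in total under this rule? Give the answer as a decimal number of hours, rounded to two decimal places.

15.70 hours

Sat: 9:50 AM–8:40 PM = 10 h 50 min − 10 min = 10 h 40 min → rounds to 10 h 42 min
Sun: 6:20 AM–11:52 AM = 5 h 32 min − 30 min = 5 h 2 min → rounds to 5 h 0 min
Total credited: 15 h 42 min.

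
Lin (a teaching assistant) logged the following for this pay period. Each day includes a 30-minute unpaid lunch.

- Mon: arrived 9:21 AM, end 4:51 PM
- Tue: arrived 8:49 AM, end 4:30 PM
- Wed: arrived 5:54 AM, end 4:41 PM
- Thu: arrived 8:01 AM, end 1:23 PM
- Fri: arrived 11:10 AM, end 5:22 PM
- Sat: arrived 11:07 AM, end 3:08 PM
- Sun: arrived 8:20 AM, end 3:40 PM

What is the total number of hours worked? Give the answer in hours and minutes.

45 h 23 min

Mon: 9:21 AM–4:51 PM = 7 h 30 min; less 30 min break → 7 h 0 min
Tue: 8:49 AM–4:30 PM = 7 h 41 min; less 30 min break → 7 h 11 min
Wed: 5:54 AM–4:41 PM = 10 h 47 min; less 30 min break → 10 h 17 min
Thu: 8:01 AM–1:23 PM = 5 h 22 min; less 30 min break → 4 h 52 min
Fri: 11:10 AM–5:22 PM = 6 h 12 min; less 30 min break → 5 h 42 min
Sat: 11:07 AM–3:08 PM = 4 h 1 min; less 30 min break → 3 h 31 min
Sun: 8:20 AM–3:40 PM = 7 h 20 min; less 30 min break → 6 h 50 min
Total: 7 h 0 min + 7 h 11 min + 10 h 17 min + 4 h 52 min + 5 h 42 min + 3 h 31 min + 6 h 50 min = 45 h 23 min.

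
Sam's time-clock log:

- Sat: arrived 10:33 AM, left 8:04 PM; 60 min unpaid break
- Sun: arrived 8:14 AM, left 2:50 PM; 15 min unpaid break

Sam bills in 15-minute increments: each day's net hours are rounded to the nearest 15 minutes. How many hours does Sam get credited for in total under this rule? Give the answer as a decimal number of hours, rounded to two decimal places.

Sat: 10:33 AM–8:04 PM = 9 h 31 min − 60 min = 8 h 31 min → rounds to 8 h 30 min
Sun: 8:14 AM–2:50 PM = 6 h 36 min − 15 min = 6 h 21 min → rounds to 6 h 15 min
Total credited: 14 h 45 min.

14.75 hours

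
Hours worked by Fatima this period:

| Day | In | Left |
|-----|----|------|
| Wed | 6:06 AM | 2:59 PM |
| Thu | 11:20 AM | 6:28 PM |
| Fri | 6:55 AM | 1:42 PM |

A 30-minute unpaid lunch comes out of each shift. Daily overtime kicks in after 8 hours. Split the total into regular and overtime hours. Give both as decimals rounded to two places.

Regular 20.92 hours, overtime 0.38 hours

Wed: 6:06 AM–2:59 PM = 8 h 53 min; less 30 min break → 8 h 23 min
Thu: 11:20 AM–6:28 PM = 7 h 8 min; less 30 min break → 6 h 38 min
Fri: 6:55 AM–1:42 PM = 6 h 47 min; less 30 min break → 6 h 17 min
Wed reg 8 h 0 min / OT 0 h 23 min; Thu reg 6 h 38 min / OT 0 h 0 min; Fri reg 6 h 17 min / OT 0 h 0 min.
Totals: regular 20 h 55 min, overtime 0 h 23 min.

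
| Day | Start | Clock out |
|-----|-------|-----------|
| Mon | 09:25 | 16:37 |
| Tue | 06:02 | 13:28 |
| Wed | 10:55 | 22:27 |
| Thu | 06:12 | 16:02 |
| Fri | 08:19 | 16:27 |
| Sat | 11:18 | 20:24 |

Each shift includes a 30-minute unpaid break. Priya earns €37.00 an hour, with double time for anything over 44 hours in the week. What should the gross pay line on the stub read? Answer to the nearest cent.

Mon: 09:25–16:37 = 7 h 12 min; less 30 min break → 6 h 42 min
Tue: 06:02–13:28 = 7 h 26 min; less 30 min break → 6 h 56 min
Wed: 10:55–22:27 = 11 h 32 min; less 30 min break → 11 h 2 min
Thu: 06:12–16:02 = 9 h 50 min; less 30 min break → 9 h 20 min
Fri: 08:19–16:27 = 8 h 8 min; less 30 min break → 7 h 38 min
Sat: 11:18–20:24 = 9 h 6 min; less 30 min break → 8 h 36 min
Total worked: 50 h 14 min = 3014 min.
Regular 44 h 0 min = 2640 min at €37.00/h; overtime 6 h 14 min = 374 min at €74.00/h.
Pay = (2640 × €37.00 + 374 × €74.00) ÷ 60 = €2089.27.

€2089.27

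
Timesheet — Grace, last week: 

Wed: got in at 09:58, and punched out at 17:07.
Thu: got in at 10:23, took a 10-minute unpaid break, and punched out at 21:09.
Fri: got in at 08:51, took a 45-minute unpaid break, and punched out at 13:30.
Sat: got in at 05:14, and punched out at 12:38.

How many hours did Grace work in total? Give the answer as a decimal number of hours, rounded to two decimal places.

29.05 hours

Wed: 09:58–17:07 = 7 h 9 min
Thu: 10:23–21:09 = 10 h 46 min; less 10 min break → 10 h 36 min
Fri: 08:51–13:30 = 4 h 39 min; less 45 min break → 3 h 54 min
Sat: 05:14–12:38 = 7 h 24 min
Total: 7 h 9 min + 10 h 36 min + 3 h 54 min + 7 h 24 min = 29 h 3 min.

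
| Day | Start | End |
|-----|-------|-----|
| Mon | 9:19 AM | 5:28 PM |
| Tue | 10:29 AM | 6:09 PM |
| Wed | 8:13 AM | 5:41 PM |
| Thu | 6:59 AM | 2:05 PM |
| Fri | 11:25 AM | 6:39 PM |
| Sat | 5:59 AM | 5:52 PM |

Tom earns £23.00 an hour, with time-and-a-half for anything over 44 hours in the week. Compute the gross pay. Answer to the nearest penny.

Mon: 9:19 AM–5:28 PM = 8 h 9 min
Tue: 10:29 AM–6:09 PM = 7 h 40 min
Wed: 8:13 AM–5:41 PM = 9 h 28 min
Thu: 6:59 AM–2:05 PM = 7 h 6 min
Fri: 11:25 AM–6:39 PM = 7 h 14 min
Sat: 5:59 AM–5:52 PM = 11 h 53 min
Total worked: 51 h 30 min = 3090 min.
Regular 44 h 0 min = 2640 min at £23.00/h; overtime 7 h 30 min = 450 min at £34.50/h.
Pay = (2640 × £23.00 + 450 × £34.50) ÷ 60 = £1270.75.

£1270.75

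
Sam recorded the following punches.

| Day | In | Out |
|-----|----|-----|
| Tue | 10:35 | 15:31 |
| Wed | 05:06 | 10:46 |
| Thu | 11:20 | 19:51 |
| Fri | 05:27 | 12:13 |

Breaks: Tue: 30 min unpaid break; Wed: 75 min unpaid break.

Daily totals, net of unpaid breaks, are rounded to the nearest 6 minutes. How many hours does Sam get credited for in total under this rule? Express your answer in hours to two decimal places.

24.10 hours

Tue: 10:35–15:31 = 4 h 56 min − 30 min = 4 h 26 min → rounds to 4 h 24 min
Wed: 05:06–10:46 = 5 h 40 min − 75 min = 4 h 25 min → rounds to 4 h 24 min
Thu: 11:20–19:51 = 8 h 31 min → rounds to 8 h 30 min
Fri: 05:27–12:13 = 6 h 46 min → rounds to 6 h 48 min
Total credited: 24 h 6 min.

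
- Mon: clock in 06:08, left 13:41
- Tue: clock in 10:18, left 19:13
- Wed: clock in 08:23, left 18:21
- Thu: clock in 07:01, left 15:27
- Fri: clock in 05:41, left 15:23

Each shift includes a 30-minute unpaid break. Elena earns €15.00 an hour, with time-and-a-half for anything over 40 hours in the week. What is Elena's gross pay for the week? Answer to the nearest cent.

€646.50

Mon: 06:08–13:41 = 7 h 33 min; less 30 min break → 7 h 3 min
Tue: 10:18–19:13 = 8 h 55 min; less 30 min break → 8 h 25 min
Wed: 08:23–18:21 = 9 h 58 min; less 30 min break → 9 h 28 min
Thu: 07:01–15:27 = 8 h 26 min; less 30 min break → 7 h 56 min
Fri: 05:41–15:23 = 9 h 42 min; less 30 min break → 9 h 12 min
Total worked: 42 h 4 min = 2524 min.
Regular 40 h 0 min = 2400 min at €15.00/h; overtime 2 h 4 min = 124 min at €22.50/h.
Pay = (2400 × €15.00 + 124 × €22.50) ÷ 60 = €646.50.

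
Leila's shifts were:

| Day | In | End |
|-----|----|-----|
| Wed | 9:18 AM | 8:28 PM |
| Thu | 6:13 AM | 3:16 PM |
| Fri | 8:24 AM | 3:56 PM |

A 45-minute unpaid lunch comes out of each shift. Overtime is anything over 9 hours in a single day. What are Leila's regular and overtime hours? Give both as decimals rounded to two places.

Wed: 9:18 AM–8:28 PM = 11 h 10 min; less 45 min break → 10 h 25 min
Thu: 6:13 AM–3:16 PM = 9 h 3 min; less 45 min break → 8 h 18 min
Fri: 8:24 AM–3:56 PM = 7 h 32 min; less 45 min break → 6 h 47 min
Wed reg 9 h 0 min / OT 1 h 25 min; Thu reg 8 h 18 min / OT 0 h 0 min; Fri reg 6 h 47 min / OT 0 h 0 min.
Totals: regular 24 h 5 min, overtime 1 h 25 min.

Regular 24.08 hours, overtime 1.42 hours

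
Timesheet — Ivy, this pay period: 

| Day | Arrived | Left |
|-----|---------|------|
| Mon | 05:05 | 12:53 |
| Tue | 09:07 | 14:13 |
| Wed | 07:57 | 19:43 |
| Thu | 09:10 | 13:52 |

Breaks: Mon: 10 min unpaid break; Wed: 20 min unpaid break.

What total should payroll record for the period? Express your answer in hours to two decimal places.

28.87 hours

Mon: 05:05–12:53 = 7 h 48 min; less 10 min break → 7 h 38 min
Tue: 09:07–14:13 = 5 h 6 min
Wed: 07:57–19:43 = 11 h 46 min; less 20 min break → 11 h 26 min
Thu: 09:10–13:52 = 4 h 42 min
Total: 7 h 38 min + 5 h 6 min + 11 h 26 min + 4 h 42 min = 28 h 52 min.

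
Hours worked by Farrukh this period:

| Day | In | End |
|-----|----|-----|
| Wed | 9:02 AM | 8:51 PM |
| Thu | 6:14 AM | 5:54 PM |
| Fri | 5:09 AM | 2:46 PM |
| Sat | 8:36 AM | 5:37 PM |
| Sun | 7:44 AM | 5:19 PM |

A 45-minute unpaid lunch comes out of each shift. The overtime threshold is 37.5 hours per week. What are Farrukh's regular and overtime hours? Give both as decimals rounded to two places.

Wed: 9:02 AM–8:51 PM = 11 h 49 min; less 45 min break → 11 h 4 min
Thu: 6:14 AM–5:54 PM = 11 h 40 min; less 45 min break → 10 h 55 min
Fri: 5:09 AM–2:46 PM = 9 h 37 min; less 45 min break → 8 h 52 min
Sat: 8:36 AM–5:37 PM = 9 h 1 min; less 45 min break → 8 h 16 min
Sun: 7:44 AM–5:19 PM = 9 h 35 min; less 45 min break → 8 h 50 min
Total worked: 47 h 57 min = 47.95 h.
Threshold 37.5 h → overtime 10 h 27 min, regular 37 h 30 min.

Regular 37.50 hours, overtime 10.45 hours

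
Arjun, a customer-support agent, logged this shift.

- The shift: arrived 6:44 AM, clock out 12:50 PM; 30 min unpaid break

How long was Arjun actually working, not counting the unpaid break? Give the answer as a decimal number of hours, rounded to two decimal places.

The shift: 6:44 AM–12:50 PM = 6 h 6 min; less 30 min break → 5 h 36 min

5.60 hours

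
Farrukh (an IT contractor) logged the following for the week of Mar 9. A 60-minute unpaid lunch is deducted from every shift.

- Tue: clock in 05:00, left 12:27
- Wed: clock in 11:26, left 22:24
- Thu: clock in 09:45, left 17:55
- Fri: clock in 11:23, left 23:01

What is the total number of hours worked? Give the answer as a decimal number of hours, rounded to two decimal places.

34.22 hours

Tue: 05:00–12:27 = 7 h 27 min; less 60 min break → 6 h 27 min
Wed: 11:26–22:24 = 10 h 58 min; less 60 min break → 9 h 58 min
Thu: 09:45–17:55 = 8 h 10 min; less 60 min break → 7 h 10 min
Fri: 11:23–23:01 = 11 h 38 min; less 60 min break → 10 h 38 min
Total: 6 h 27 min + 9 h 58 min + 7 h 10 min + 10 h 38 min = 34 h 13 min.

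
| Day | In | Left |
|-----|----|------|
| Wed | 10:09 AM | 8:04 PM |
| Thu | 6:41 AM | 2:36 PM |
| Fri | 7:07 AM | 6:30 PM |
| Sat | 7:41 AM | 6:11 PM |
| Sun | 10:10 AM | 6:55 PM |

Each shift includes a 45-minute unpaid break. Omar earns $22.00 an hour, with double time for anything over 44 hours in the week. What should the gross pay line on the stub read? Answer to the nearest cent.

$999.53

Wed: 10:09 AM–8:04 PM = 9 h 55 min; less 45 min break → 9 h 10 min
Thu: 6:41 AM–2:36 PM = 7 h 55 min; less 45 min break → 7 h 10 min
Fri: 7:07 AM–6:30 PM = 11 h 23 min; less 45 min break → 10 h 38 min
Sat: 7:41 AM–6:11 PM = 10 h 30 min; less 45 min break → 9 h 45 min
Sun: 10:10 AM–6:55 PM = 8 h 45 min; less 45 min break → 8 h 0 min
Total worked: 44 h 43 min = 2683 min.
Regular 44 h 0 min = 2640 min at $22.00/h; overtime 0 h 43 min = 43 min at $44.00/h.
Pay = (2640 × $22.00 + 43 × $44.00) ÷ 60 = $999.53.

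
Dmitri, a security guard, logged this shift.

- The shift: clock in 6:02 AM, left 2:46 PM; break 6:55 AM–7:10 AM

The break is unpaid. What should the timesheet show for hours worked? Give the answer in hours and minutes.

The shift: 6:02 AM–2:46 PM = 8 h 44 min; less 15 min break → 8 h 29 min

8 h 29 min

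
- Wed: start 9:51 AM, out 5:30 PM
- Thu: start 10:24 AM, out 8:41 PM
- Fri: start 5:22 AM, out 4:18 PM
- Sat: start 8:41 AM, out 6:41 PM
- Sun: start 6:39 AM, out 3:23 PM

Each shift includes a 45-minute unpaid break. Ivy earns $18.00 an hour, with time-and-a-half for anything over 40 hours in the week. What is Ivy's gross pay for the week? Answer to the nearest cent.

Wed: 9:51 AM–5:30 PM = 7 h 39 min; less 45 min break → 6 h 54 min
Thu: 10:24 AM–8:41 PM = 10 h 17 min; less 45 min break → 9 h 32 min
Fri: 5:22 AM–4:18 PM = 10 h 56 min; less 45 min break → 10 h 11 min
Sat: 8:41 AM–6:41 PM = 10 h 0 min; less 45 min break → 9 h 15 min
Sun: 6:39 AM–3:23 PM = 8 h 44 min; less 45 min break → 7 h 59 min
Total worked: 43 h 51 min = 2631 min.
Regular 40 h 0 min = 2400 min at $18.00/h; overtime 3 h 51 min = 231 min at $27.00/h.
Pay = (2400 × $18.00 + 231 × $27.00) ÷ 60 = $823.95.

$823.95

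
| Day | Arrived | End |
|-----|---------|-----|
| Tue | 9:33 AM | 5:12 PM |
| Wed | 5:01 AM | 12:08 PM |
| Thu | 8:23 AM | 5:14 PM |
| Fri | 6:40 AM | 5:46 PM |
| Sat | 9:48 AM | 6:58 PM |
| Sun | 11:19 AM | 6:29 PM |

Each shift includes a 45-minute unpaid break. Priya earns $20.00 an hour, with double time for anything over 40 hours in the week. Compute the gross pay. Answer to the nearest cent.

$1062.00

Tue: 9:33 AM–5:12 PM = 7 h 39 min; less 45 min break → 6 h 54 min
Wed: 5:01 AM–12:08 PM = 7 h 7 min; less 45 min break → 6 h 22 min
Thu: 8:23 AM–5:14 PM = 8 h 51 min; less 45 min break → 8 h 6 min
Fri: 6:40 AM–5:46 PM = 11 h 6 min; less 45 min break → 10 h 21 min
Sat: 9:48 AM–6:58 PM = 9 h 10 min; less 45 min break → 8 h 25 min
Sun: 11:19 AM–6:29 PM = 7 h 10 min; less 45 min break → 6 h 25 min
Total worked: 46 h 33 min = 2793 min.
Regular 40 h 0 min = 2400 min at $20.00/h; overtime 6 h 33 min = 393 min at $40.00/h.
Pay = (2400 × $20.00 + 393 × $40.00) ÷ 60 = $1062.00.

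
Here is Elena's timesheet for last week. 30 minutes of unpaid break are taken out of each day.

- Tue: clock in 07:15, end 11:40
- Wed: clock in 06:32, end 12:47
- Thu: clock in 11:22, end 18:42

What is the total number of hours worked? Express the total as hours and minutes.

16 h 30 min

Tue: 07:15–11:40 = 4 h 25 min; less 30 min break → 3 h 55 min
Wed: 06:32–12:47 = 6 h 15 min; less 30 min break → 5 h 45 min
Thu: 11:22–18:42 = 7 h 20 min; less 30 min break → 6 h 50 min
Total: 3 h 55 min + 5 h 45 min + 6 h 50 min = 16 h 30 min.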